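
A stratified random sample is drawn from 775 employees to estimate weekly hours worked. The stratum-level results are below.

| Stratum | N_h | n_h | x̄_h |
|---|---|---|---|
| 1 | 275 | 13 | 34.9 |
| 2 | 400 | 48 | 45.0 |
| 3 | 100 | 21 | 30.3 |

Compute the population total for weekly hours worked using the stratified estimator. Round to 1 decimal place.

τ̂_st ≈ 30627.5

τ̂_st = Σ N_h x̄_h = 275·34.9 + 400·45.0 + 100·30.3 = 30627.5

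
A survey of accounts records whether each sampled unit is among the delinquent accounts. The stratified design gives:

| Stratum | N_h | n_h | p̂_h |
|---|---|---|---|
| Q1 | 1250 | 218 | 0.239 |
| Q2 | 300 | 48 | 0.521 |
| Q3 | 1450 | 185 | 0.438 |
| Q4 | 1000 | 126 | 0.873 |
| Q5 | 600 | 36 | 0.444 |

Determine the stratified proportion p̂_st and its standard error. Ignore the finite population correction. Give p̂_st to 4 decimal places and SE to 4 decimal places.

N = 4600; stratum weights W_h = N_h/N.
p̂_st = Σ W_h p̂_h = (1250·0.239 + 300·0.521 + 1450·0.438 + 1000·0.873 + 600·0.444)/4600 = 0.48468
V̂(p̂_st) = Σ W_h² p̂_h(1−p̂_h)/(n_h−1):
  stratum Q1: (1250/4600)²·0.239·0.761/217 = 6.1891e-05
  stratum Q2: (300/4600)²·0.521·0.479/47 = 2.25841e-05
  stratum Q3: (1450/4600)²·0.438·0.562/184 = 0.000132927
  stratum Q4: (1000/4600)²·0.873·0.127/125 = 4.19172e-05
  stratum Q5: (600/4600)²·0.444·0.556/35 = 0.000119999
V̂(p̂_st) = 0.000379318; SE = √V̂ = 0.0194761

p̂_st ≈ 0.4847, SE ≈ 0.0195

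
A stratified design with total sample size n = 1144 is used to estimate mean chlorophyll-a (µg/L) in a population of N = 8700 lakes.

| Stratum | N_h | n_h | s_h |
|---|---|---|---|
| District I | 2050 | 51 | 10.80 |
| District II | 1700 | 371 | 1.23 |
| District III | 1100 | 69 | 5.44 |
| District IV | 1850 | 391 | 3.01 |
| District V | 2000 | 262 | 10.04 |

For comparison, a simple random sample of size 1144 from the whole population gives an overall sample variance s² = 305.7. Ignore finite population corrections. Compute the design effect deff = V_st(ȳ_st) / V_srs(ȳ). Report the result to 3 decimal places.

deff ≈ 0.581

V̂(ȳ_st) = Σ W_h² s_h²/n_h, with W_h = N_h/N and N = 8700:
  stratum District I: (2050/8700)²·10.80²/51 = 0.126983
  stratum District II: (1700/8700)²·1.23²/371 = 0.000155703
  stratum District III: (1100/8700)²·5.44²/69 = 0.00685639
  stratum District IV: (1850/8700)²·3.01²/391 = 0.00104776
  stratum District V: (2000/8700)²·10.04²/262 = 0.0203324
V_st = 0.155375
V_srs = s²/n = 305.7/1144 = 0.26722
deff = V_st / V_srs = 0.155375/0.26722 = 0.5815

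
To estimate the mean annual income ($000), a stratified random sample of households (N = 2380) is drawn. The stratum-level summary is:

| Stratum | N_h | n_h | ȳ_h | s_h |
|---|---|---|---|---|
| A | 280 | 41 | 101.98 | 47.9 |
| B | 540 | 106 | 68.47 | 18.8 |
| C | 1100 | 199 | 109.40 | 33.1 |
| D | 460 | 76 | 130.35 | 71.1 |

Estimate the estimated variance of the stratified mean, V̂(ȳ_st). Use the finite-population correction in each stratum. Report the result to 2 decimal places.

V̂(ȳ_st) = Σ W_h² (1 − n_h/N_h) s_h²/n_h, with W_h = N_h/N and N = 2380:
  stratum A: (280/2380)²·(1 − 41/280)·47.9²/41 = 0.661134
  stratum B: (540/2380)²·(1 − 106/540)·18.8²/106 = 0.137956
  stratum C: (1100/2380)²·(1 − 199/1100)·33.1²/199 = 0.963311
  stratum D: (460/2380)²·(1 − 76/460)·71.1²/76 = 2.07425
V̂(ȳ_st) = 3.83665

V̂(ȳ_st) ≈ 3.84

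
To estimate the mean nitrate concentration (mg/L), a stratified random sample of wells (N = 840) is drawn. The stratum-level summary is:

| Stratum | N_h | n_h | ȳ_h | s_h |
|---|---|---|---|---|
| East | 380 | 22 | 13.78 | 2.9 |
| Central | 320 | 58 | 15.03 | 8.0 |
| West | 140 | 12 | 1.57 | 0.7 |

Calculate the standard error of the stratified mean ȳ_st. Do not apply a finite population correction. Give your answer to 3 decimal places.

SE(ȳ_st) ≈ 0.489

V̂(ȳ_st) = Σ W_h² s_h²/n_h, with W_h = N_h/N and N = 840:
  stratum East: (380/840)²·2.9²/22 = 0.0782316
  stratum Central: (320/840)²·8.0²/58 = 0.160138
  stratum West: (140/840)²·0.7²/12 = 0.00113426
V̂(ȳ_st) = 0.239503
SE(ȳ_st) = √0.239503 = 0.489391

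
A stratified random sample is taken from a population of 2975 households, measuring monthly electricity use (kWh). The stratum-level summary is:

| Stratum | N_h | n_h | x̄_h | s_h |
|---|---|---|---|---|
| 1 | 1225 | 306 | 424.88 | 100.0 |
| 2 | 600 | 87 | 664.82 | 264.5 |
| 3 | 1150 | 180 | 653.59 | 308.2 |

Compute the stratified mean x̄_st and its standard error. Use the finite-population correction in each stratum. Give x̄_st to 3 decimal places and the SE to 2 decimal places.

x̄_st = Σ W_h x̄_h = (1225·424.88 + 600·664.82 + 1150·653.59)/2975 = 561.68017
V̂(x̄_st) = Σ W_h² (1 − n_h/N_h) s_h²/n_h, with W_h = N_h/N and N = 2975:
  stratum 1: (1225/2975)²·(1 − 306/1225)·100.0²/306 = 4.15677
  stratum 2: (600/2975)²·(1 − 87/600)·264.5²/87 = 27.9658
  stratum 3: (1150/2975)²·(1 − 180/1150)·308.2²/180 = 66.5102
V̂(x̄_st) = 98.6328
SE(x̄_st) = √98.6328 = 9.9314

x̄_st ≈ 561.680, SE ≈ 9.93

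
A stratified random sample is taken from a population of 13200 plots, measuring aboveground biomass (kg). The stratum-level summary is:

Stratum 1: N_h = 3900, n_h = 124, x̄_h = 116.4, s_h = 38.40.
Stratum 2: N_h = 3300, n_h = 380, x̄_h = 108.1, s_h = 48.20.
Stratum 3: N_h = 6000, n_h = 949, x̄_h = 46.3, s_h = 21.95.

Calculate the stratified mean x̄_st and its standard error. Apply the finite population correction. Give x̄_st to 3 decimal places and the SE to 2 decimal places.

x̄_st = Σ W_h x̄_h = (3900·116.4 + 3300·108.1 + 6000·46.3)/13200 = 82.46136
V̂(x̄_st) = Σ W_h² (1 − n_h/N_h) s_h²/n_h, with W_h = N_h/N and N = 13200:
  stratum 1: (3900/13200)²·(1 − 124/3900)·38.40²/124 = 1.00505
  stratum 2: (3300/13200)²·(1 − 380/3300)·48.20²/380 = 0.338111
  stratum 3: (6000/13200)²·(1 − 949/6000)·21.95²/949 = 0.0883047
V̂(x̄_st) = 1.43147
SE(x̄_st) = √1.43147 = 1.19644

x̄_st ≈ 82.461, SE ≈ 1.20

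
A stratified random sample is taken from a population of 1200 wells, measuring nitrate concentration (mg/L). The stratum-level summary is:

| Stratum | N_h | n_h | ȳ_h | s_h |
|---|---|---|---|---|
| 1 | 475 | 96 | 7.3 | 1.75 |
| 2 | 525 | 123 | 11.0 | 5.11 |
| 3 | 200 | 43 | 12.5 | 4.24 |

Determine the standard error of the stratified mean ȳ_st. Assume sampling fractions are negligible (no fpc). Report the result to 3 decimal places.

V̂(ȳ_st) = Σ W_h² s_h²/n_h, with W_h = N_h/N and N = 1200:
  stratum 1: (475/1200)²·1.75²/96 = 0.00499838
  stratum 2: (525/1200)²·5.11²/123 = 0.0406343
  stratum 3: (200/1200)²·4.24²/43 = 0.0116134
V̂(ȳ_st) = 0.0572461
SE(ȳ_st) = √0.0572461 = 0.239262

SE(ȳ_st) ≈ 0.239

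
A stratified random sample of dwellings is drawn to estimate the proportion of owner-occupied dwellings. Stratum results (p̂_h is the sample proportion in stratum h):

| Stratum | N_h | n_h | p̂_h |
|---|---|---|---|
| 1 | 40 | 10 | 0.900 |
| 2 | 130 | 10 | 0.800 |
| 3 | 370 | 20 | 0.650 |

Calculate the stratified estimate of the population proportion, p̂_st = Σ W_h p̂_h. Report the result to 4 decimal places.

p̂_st ≈ 0.7046

N = 540; stratum weights W_h = N_h/N.
p̂_st = Σ W_h p̂_h = (40·0.900 + 130·0.800 + 370·0.650)/540 = 0.70463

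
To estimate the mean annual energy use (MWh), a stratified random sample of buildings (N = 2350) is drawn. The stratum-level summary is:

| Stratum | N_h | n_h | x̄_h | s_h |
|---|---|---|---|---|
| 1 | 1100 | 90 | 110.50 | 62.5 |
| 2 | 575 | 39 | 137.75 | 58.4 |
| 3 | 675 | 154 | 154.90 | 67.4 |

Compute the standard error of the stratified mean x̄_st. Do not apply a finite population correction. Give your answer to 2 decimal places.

SE(x̄_st) ≈ 4.14

V̂(x̄_st) = Σ W_h² s_h²/n_h, with W_h = N_h/N and N = 2350:
  stratum 1: (1100/2350)²·62.5²/90 = 9.50971
  stratum 2: (575/2350)²·58.4²/39 = 5.23553
  stratum 3: (675/2350)²·67.4²/154 = 2.43372
V̂(x̄_st) = 17.179
SE(x̄_st) = √17.179 = 4.14475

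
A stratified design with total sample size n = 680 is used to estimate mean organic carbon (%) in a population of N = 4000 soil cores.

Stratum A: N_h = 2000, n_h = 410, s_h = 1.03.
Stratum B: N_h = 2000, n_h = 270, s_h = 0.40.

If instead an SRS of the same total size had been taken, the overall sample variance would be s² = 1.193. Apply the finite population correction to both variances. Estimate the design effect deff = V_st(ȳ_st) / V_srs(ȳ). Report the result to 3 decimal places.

V̂(ȳ_st) = Σ W_h² (1 − n_h/N_h) s_h²/n_h, with W_h = N_h/N and N = 4000:
  stratum A: (2000/4000)²·(1 − 410/2000)·1.03²/410 = 0.000514278
  stratum B: (2000/4000)²·(1 − 270/2000)·0.40²/270 = 0.000128148
V_st = 0.000642426
V_srs = (1 − 680/4000)·1.193/680 = 0.00145616
deff = V_st / V_srs = 0.000642426/0.00145616 = 0.4412

deff ≈ 0.441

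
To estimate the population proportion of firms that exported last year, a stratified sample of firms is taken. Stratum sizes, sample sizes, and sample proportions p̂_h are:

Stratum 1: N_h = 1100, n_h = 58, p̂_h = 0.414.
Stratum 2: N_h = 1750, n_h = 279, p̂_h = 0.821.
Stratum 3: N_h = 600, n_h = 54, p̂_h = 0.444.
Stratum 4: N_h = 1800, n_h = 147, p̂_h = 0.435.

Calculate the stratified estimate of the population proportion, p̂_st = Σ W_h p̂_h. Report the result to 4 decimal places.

N = 5250; stratum weights W_h = N_h/N.
p̂_st = Σ W_h p̂_h = (1100·0.414 + 1750·0.821 + 600·0.444 + 1800·0.435)/5250 = 0.56030

p̂_st ≈ 0.5603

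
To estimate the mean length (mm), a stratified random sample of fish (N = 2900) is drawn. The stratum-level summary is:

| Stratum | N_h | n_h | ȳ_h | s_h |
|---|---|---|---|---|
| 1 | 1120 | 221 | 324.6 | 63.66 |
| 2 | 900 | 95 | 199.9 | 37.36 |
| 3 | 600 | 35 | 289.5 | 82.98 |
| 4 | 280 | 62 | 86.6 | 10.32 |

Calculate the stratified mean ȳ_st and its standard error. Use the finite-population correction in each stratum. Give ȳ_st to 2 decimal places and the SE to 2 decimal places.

ȳ_st = Σ W_h ȳ_h = (1120·324.6 + 900·199.9 + 600·289.5 + 280·86.6)/2900 = 255.65862
V̂(ȳ_st) = Σ W_h² (1 − n_h/N_h) s_h²/n_h, with W_h = N_h/N and N = 2900:
  stratum 1: (1120/2900)²·(1 − 221/1120)·63.66²/221 = 2.19545
  stratum 2: (900/2900)²·(1 − 95/900)·37.36²/95 = 1.26571
  stratum 3: (600/2900)²·(1 − 35/600)·82.98²/35 = 7.93017
  stratum 4: (280/2900)²·(1 − 62/280)·10.32²/62 = 0.0124677
V̂(ȳ_st) = 11.4038
SE(ȳ_st) = √11.4038 = 3.37695

ȳ_st ≈ 255.66, SE ≈ 3.38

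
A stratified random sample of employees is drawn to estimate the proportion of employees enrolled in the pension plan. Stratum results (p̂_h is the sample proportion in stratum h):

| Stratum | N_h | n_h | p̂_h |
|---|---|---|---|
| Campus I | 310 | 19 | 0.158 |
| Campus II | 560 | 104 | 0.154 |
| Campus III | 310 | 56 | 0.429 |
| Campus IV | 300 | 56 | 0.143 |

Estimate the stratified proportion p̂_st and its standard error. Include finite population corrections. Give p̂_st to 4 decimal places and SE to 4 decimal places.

N = 1480; stratum weights W_h = N_h/N.
p̂_st = Σ W_h p̂_h = (310·0.158 + 560·0.154 + 310·0.429 + 300·0.143)/1480 = 0.21021
V̂(p̂_st) = Σ W_h² (1 − n_h/N_h) p̂_h(1−p̂_h)/(n_h−1):
  stratum Campus I: (310/1480)²·(1 − 19/310)·0.158·0.842/18 = 0.000304388
  stratum Campus II: (560/1480)²·(1 − 104/560)·0.154·0.846/103 = 0.000147463
  stratum Campus III: (310/1480)²·(1 − 56/310)·0.429·0.571/55 = 0.000160104
  stratum Campus IV: (300/1480)²·(1 − 56/300)·0.143·0.857/55 = 7.44632e-05
V̂(p̂_st) = 0.000686419; SE = √V̂ = 0.0261996

p̂_st ≈ 0.2102, SE ≈ 0.0262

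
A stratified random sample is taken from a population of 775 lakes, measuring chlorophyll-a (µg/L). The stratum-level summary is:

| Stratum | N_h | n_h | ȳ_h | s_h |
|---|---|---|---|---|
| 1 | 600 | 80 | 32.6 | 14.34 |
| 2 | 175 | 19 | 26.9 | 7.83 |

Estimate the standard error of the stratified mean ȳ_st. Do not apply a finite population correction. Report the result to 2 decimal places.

V̂(ȳ_st) = Σ W_h² s_h²/n_h, with W_h = N_h/N and N = 775:
  stratum 1: (600/775)²·14.34²/80 = 1.54066
  stratum 2: (175/775)²·7.83²/19 = 0.164529
V̂(ȳ_st) = 1.70519
SE(ȳ_st) = √1.70519 = 1.30583

SE(ȳ_st) ≈ 1.31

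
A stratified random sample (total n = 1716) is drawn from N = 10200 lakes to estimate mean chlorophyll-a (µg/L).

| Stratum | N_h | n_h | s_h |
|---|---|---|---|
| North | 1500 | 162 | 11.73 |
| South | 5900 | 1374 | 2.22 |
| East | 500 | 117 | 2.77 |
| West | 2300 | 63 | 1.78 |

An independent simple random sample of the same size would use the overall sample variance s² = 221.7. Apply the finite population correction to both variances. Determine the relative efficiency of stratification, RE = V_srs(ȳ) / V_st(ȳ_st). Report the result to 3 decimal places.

RE ≈ 5.397

V̂(ȳ_st) = Σ W_h² (1 − n_h/N_h) s_h²/n_h, with W_h = N_h/N and N = 10200:
  stratum North: (1500/10200)²·(1 − 162/1500)·11.73²/162 = 0.0163843
  stratum South: (5900/10200)²·(1 − 1374/5900)·2.22²/1374 = 0.000920631
  stratum East: (500/10200)²·(1 − 117/500)·2.77²/117 = 0.00012071
  stratum West: (2300/10200)²·(1 − 63/2300)·1.78²/63 = 0.0024871
V_st = 0.0199127
V_srs = (1 − 1716/10200)·221.7/1716 = 0.107461
Relative efficiency = V_srs / V_st = 0.107461/0.0199127 = 5.3966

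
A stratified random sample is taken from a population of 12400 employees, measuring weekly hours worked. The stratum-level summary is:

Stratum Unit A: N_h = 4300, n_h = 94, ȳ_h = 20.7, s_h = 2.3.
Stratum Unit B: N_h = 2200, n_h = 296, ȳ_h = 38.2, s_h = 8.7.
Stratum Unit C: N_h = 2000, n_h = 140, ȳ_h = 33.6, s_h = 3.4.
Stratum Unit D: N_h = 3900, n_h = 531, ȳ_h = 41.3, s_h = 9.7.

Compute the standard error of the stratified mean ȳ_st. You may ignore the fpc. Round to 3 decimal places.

SE(ȳ_st) ≈ 0.186

V̂(ȳ_st) = Σ W_h² s_h²/n_h, with W_h = N_h/N and N = 12400:
  stratum Unit A: (4300/12400)²·2.3²/94 = 0.00676739
  stratum Unit B: (2200/12400)²·8.7²/296 = 0.00804913
  stratum Unit C: (2000/12400)²·3.4²/140 = 0.00214806
  stratum Unit D: (3900/12400)²·9.7²/531 = 0.0175281
V̂(ȳ_st) = 0.0344927
SE(ȳ_st) = √0.0344927 = 0.185722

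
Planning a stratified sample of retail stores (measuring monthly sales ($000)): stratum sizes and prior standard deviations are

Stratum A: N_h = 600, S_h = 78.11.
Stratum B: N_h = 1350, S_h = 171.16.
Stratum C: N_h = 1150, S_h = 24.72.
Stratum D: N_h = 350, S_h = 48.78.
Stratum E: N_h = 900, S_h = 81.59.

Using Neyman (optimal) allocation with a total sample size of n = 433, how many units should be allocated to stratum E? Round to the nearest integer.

80

Neyman allocation: n_h = n · N_h S_h / Σ N_i S_i, with n = 433.
  stratum A: N_h·S_h = 600·78.11 = 46866.00
  stratum B: N_h·S_h = 1350·171.16 = 231066.00
  stratum C: N_h·S_h = 1150·24.72 = 28428.00
  stratum D: N_h·S_h = 350·48.78 = 17073.00
  stratum E: N_h·S_h = 900·81.59 = 73431.00
Σ N_h S_h = 396864.00
n for stratum E = 433·73431.00/396864.00 = 80.117 → 80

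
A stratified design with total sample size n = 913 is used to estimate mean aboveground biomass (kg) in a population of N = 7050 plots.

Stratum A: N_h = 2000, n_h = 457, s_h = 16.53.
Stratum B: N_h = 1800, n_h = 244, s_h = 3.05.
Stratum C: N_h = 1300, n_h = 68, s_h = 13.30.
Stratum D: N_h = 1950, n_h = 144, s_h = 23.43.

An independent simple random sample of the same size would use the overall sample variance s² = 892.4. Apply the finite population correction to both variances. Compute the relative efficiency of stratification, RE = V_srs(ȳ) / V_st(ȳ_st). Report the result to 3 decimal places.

RE ≈ 2.164

V̂(ȳ_st) = Σ W_h² (1 − n_h/N_h) s_h²/n_h, with W_h = N_h/N and N = 7050:
  stratum A: (2000/7050)²·(1 − 457/2000)·16.53²/457 = 0.0371234
  stratum B: (1800/7050)²·(1 − 244/1800)·3.05²/244 = 0.00214839
  stratum C: (1300/7050)²·(1 − 68/1300)·13.30²/68 = 0.0838244
  stratum D: (1950/7050)²·(1 − 144/1950)·23.43²/144 = 0.27012
V_st = 0.393216
V_srs = (1 − 913/7050)·892.4/913 = 0.850855
Relative efficiency = V_srs / V_st = 0.850855/0.393216 = 2.1638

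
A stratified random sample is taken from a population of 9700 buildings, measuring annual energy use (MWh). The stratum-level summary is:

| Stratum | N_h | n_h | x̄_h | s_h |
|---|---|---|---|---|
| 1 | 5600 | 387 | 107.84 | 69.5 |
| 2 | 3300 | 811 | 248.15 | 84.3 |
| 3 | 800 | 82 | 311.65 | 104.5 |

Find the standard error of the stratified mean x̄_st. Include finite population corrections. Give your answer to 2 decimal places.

V̂(x̄_st) = Σ W_h² (1 − n_h/N_h) s_h²/n_h, with W_h = N_h/N and N = 9700:
  stratum 1: (5600/9700)²·(1 − 387/5600)·69.5²/387 = 3.8725
  stratum 2: (3300/9700)²·(1 − 811/3300)·84.3²/811 = 0.764944
  stratum 3: (800/9700)²·(1 − 82/800)·104.5²/82 = 0.812998
V̂(x̄_st) = 5.45044
SE(x̄_st) = √5.45044 = 2.33462

SE(x̄_st) ≈ 2.33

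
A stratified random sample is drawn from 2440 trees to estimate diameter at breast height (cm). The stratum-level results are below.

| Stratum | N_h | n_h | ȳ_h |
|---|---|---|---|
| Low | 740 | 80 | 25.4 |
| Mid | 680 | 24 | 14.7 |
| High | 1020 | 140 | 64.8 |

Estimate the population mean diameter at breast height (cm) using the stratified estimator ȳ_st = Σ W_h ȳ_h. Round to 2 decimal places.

ȳ_st ≈ 38.89

N = Σ N_h = 2440. Stratum weights W_h = N_h/N.
ȳ_st = (740·25.4 + 680·14.7 + 1020·64.8) / 2440 = 38.8885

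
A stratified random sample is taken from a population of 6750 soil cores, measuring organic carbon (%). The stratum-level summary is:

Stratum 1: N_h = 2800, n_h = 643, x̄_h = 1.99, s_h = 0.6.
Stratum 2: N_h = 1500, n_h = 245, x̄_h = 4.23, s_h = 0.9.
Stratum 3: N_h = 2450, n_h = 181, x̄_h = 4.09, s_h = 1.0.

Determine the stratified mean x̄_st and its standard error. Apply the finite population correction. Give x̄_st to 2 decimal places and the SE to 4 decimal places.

x̄_st = Σ W_h x̄_h = (2800·1.99 + 1500·4.23 + 2450·4.09)/6750 = 3.25000
V̂(x̄_st) = Σ W_h² (1 − n_h/N_h) s_h²/n_h, with W_h = N_h/N and N = 6750:
  stratum 1: (2800/6750)²·(1 − 643/2800)·0.6²/643 = 7.42151e-05
  stratum 2: (1500/6750)²·(1 − 245/1500)·0.9²/245 = 0.000136599
  stratum 3: (2450/6750)²·(1 − 181/2450)·1.0²/181 = 0.000674085
V̂(x̄_st) = 0.000884898
SE(x̄_st) = √0.000884898 = 0.0297472

x̄_st ≈ 3.25, SE ≈ 0.0297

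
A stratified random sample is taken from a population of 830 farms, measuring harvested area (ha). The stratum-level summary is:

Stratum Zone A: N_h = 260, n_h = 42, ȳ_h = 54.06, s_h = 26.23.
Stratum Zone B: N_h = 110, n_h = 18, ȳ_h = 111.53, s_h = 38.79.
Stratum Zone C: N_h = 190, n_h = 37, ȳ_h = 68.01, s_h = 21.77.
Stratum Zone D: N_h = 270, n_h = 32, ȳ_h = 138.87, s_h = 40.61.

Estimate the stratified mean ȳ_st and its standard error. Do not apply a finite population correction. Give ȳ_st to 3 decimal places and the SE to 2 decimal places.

ȳ_st = Σ W_h ȳ_h = (260·54.06 + 110·111.53 + 190·68.01 + 270·138.87)/830 = 92.45867
V̂(ȳ_st) = Σ W_h² s_h²/n_h, with W_h = N_h/N and N = 830:
  stratum Zone A: (260/830)²·26.23²/42 = 1.60745
  stratum Zone B: (110/830)²·38.79²/18 = 1.46824
  stratum Zone C: (190/830)²·21.77²/37 = 0.671222
  stratum Zone D: (270/830)²·40.61²/32 = 5.45365
V̂(ȳ_st) = 9.20056
SE(ȳ_st) = √9.20056 = 3.03324

ȳ_st ≈ 92.459, SE ≈ 3.03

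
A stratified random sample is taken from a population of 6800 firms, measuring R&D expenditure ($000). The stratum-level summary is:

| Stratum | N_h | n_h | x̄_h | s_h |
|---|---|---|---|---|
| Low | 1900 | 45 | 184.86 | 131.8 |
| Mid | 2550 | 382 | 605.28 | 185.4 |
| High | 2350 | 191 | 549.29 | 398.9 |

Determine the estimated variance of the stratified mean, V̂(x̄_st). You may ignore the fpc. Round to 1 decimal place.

V̂(x̄_st) = Σ W_h² s_h²/n_h, with W_h = N_h/N and N = 6800:
  stratum Low: (1900/6800)²·131.8²/45 = 30.1375
  stratum Mid: (2550/6800)²·185.4²/382 = 12.6537
  stratum High: (2350/6800)²·398.9²/191 = 99.4976
V̂(x̄_st) = 142.289

V̂(x̄_st) ≈ 142.3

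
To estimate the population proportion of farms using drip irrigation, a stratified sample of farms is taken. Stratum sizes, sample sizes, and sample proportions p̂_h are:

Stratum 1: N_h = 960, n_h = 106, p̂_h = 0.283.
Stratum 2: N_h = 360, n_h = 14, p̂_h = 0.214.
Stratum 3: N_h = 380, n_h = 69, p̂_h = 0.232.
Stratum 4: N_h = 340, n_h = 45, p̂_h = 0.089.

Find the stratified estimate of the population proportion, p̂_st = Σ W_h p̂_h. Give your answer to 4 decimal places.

p̂_st ≈ 0.2290

N = 2040; stratum weights W_h = N_h/N.
p̂_st = Σ W_h p̂_h = (960·0.283 + 360·0.214 + 380·0.232 + 340·0.089)/2040 = 0.22899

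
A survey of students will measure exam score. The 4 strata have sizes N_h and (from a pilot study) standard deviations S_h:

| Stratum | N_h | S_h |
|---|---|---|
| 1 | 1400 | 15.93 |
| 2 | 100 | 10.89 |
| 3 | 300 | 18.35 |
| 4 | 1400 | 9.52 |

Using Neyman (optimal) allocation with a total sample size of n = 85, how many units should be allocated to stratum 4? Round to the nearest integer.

Neyman allocation: n_h = n · N_h S_h / Σ N_i S_i, with n = 85.
  stratum 1: N_h·S_h = 1400·15.93 = 22302.00
  stratum 2: N_h·S_h = 100·10.89 = 1089.00
  stratum 3: N_h·S_h = 300·18.35 = 5505.00
  stratum 4: N_h·S_h = 1400·9.52 = 13328.00
Σ N_h S_h = 42224.00
n for stratum 4 = 85·13328.00/42224.00 = 26.830 → 27

27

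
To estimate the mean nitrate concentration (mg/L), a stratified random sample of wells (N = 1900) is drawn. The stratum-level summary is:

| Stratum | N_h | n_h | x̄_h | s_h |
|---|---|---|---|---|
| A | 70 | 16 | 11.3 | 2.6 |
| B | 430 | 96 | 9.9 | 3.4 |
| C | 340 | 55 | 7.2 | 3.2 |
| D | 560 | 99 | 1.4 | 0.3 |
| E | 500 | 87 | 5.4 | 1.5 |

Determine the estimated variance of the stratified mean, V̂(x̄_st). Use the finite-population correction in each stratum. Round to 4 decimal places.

V̂(x̄_st) = Σ W_h² (1 − n_h/N_h) s_h²/n_h, with W_h = N_h/N and N = 1900:
  stratum A: (70/1900)²·(1 − 16/70)·2.6²/16 = 0.000442396
  stratum B: (430/1900)²·(1 − 96/430)·3.4²/96 = 0.00479065
  stratum C: (340/1900)²·(1 − 55/340)·3.2²/55 = 0.00499751
  stratum D: (560/1900)²·(1 − 99/560)·0.3²/99 = 6.50113e-05
  stratum E: (500/1900)²·(1 − 87/500)·1.5²/87 = 0.00147937
V̂(x̄_st) = 0.0117749

V̂(x̄_st) ≈ 0.0118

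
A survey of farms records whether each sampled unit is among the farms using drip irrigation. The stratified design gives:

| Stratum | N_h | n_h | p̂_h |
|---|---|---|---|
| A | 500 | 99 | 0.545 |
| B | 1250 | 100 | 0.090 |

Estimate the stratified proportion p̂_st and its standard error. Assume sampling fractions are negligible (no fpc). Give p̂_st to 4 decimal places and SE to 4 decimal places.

p̂_st ≈ 0.2200, SE ≈ 0.0251

N = 1750; stratum weights W_h = N_h/N.
p̂_st = Σ W_h p̂_h = (500·0.545 + 1250·0.090)/1750 = 0.22000
V̂(p̂_st) = Σ W_h² p̂_h(1−p̂_h)/(n_h−1):
  stratum A: (500/1750)²·0.545·0.455/98 = 0.00020656
  stratum B: (1250/1750)²·0.090·0.910/99 = 0.000422078
V̂(p̂_st) = 0.000628638; SE = √V̂ = 0.0250726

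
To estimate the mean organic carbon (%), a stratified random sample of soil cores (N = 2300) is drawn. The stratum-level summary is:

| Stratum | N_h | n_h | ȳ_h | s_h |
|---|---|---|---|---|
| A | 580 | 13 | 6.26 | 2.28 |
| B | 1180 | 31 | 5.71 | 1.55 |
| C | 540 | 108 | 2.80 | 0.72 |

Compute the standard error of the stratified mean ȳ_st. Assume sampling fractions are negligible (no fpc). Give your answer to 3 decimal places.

V̂(ȳ_st) = Σ W_h² s_h²/n_h, with W_h = N_h/N and N = 2300:
  stratum A: (580/2300)²·2.28²/13 = 0.0254288
  stratum B: (1180/2300)²·1.55²/31 = 0.0203991
  stratum C: (540/2300)²·0.72²/108 = 0.00026459
V̂(ȳ_st) = 0.0460925
SE(ȳ_st) = √0.0460925 = 0.214692

SE(ȳ_st) ≈ 0.215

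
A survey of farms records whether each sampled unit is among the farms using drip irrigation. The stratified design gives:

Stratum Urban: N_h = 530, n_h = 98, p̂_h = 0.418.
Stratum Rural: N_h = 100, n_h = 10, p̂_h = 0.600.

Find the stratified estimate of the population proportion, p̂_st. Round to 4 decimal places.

N = 630; stratum weights W_h = N_h/N.
p̂_st = Σ W_h p̂_h = (530·0.418 + 100·0.600)/630 = 0.44689

p̂_st ≈ 0.4469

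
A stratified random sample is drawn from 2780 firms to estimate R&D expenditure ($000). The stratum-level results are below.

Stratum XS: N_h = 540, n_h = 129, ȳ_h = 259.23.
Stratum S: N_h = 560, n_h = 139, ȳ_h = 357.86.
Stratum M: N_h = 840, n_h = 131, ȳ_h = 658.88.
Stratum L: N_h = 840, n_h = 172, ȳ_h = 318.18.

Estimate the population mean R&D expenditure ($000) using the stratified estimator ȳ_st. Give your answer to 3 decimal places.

N = Σ N_h = 2780. Stratum weights W_h = N_h/N.
ȳ_st = (540·259.23 + 560·357.86 + 840·658.88 + 840·318.18) / 2780 = 417.66770

ȳ_st ≈ 417.668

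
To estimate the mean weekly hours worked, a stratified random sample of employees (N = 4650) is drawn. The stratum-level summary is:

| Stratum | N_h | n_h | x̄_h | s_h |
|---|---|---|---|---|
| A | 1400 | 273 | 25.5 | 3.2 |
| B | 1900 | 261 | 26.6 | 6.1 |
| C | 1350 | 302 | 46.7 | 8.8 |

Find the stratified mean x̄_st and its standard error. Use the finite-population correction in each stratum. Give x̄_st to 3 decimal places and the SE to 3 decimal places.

x̄_st ≈ 32.104, SE ≈ 0.200

x̄_st = Σ W_h x̄_h = (1400·25.5 + 1900·26.6 + 1350·46.7)/4650 = 32.10430
V̂(x̄_st) = Σ W_h² (1 − n_h/N_h) s_h²/n_h, with W_h = N_h/N and N = 4650:
  stratum A: (1400/4650)²·(1 − 273/1400)·3.2²/273 = 0.00273705
  stratum B: (1900/4650)²·(1 − 261/1900)·6.1²/261 = 0.0205327
  stratum C: (1350/4650)²·(1 − 302/1350)·8.8²/302 = 0.0167783
V̂(x̄_st) = 0.040048
SE(x̄_st) = √0.040048 = 0.20012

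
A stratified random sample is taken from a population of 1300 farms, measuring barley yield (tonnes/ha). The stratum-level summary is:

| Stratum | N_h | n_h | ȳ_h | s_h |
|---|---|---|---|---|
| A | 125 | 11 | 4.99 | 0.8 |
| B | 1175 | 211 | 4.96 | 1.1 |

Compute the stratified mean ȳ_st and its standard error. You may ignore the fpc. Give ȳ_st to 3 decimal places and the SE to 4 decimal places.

ȳ_st ≈ 4.963, SE ≈ 0.0723

ȳ_st = Σ W_h ȳ_h = (125·4.99 + 1175·4.96)/1300 = 4.96288
V̂(ȳ_st) = Σ W_h² s_h²/n_h, with W_h = N_h/N and N = 1300:
  stratum A: (125/1300)²·0.8²/11 = 0.000537924
  stratum B: (1175/1300)²·1.1²/211 = 0.00468481
V̂(ȳ_st) = 0.00522273
SE(ȳ_st) = √0.00522273 = 0.0722685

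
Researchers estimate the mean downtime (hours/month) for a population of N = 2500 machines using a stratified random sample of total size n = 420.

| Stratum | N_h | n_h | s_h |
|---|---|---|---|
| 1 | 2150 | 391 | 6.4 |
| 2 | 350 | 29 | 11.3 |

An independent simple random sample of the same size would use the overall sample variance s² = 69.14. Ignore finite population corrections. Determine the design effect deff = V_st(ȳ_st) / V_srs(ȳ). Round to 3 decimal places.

V̂(ȳ_st) = Σ W_h² s_h²/n_h, with W_h = N_h/N and N = 2500:
  stratum 1: (2150/2500)²·6.4²/391 = 0.0774783
  stratum 2: (350/2500)²·11.3²/29 = 0.0863008
V_st = 0.163779
V_srs = s²/n = 69.14/420 = 0.164619
deff = V_st / V_srs = 0.163779/0.164619 = 0.9949

deff ≈ 0.995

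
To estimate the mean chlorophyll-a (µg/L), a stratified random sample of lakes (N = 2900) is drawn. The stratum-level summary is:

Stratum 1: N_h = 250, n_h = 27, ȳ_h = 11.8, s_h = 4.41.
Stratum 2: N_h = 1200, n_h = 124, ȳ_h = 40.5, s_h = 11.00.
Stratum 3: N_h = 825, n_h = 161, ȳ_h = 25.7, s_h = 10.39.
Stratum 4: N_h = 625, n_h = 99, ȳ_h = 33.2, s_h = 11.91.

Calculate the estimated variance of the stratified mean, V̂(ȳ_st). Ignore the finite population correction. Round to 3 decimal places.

V̂(ȳ_st) = Σ W_h² s_h²/n_h, with W_h = N_h/N and N = 2900:
  stratum 1: (250/2900)²·4.41²/27 = 0.005353
  stratum 2: (1200/2900)²·11.00²/124 = 0.167082
  stratum 3: (825/2900)²·10.39²/161 = 0.0542647
  stratum 4: (625/2900)²·11.91²/99 = 0.0665507
V̂(ȳ_st) = 0.293251

V̂(ȳ_st) ≈ 0.293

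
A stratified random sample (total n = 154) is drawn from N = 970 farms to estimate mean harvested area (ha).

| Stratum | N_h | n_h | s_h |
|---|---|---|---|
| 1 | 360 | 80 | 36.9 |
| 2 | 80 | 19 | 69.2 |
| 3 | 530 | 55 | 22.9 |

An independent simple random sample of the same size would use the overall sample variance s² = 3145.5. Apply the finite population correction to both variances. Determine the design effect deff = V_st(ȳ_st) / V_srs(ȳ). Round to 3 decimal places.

V̂(ȳ_st) = Σ W_h² (1 − n_h/N_h) s_h²/n_h, with W_h = N_h/N and N = 970:
  stratum 1: (360/970)²·(1 − 80/360)·36.9²/80 = 1.82339
  stratum 2: (80/970)²·(1 − 19/80)·69.2²/19 = 1.30718
  stratum 3: (530/970)²·(1 − 55/530)·22.9²/55 = 2.55114
V_st = 5.68171
V_srs = (1 − 154/970)·3145.5/154 = 17.1825
deff = V_st / V_srs = 5.68171/17.1825 = 0.3307

deff ≈ 0.331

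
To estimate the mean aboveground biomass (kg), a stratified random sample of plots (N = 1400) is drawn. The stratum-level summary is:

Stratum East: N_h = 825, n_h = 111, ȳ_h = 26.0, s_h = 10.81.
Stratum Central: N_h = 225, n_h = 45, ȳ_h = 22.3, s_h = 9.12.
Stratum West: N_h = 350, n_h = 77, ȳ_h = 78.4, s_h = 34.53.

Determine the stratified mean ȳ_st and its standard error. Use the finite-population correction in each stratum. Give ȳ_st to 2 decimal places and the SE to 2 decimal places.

ȳ_st = Σ W_h ȳ_h = (825·26.0 + 225·22.3 + 350·78.4)/1400 = 38.50536
V̂(ȳ_st) = Σ W_h² (1 − n_h/N_h) s_h²/n_h, with W_h = N_h/N and N = 1400:
  stratum East: (825/1400)²·(1 − 111/825)·10.81²/111 = 0.316391
  stratum Central: (225/1400)²·(1 − 45/225)·9.12²/45 = 0.0381923
  stratum West: (350/1400)²·(1 − 77/350)·34.53²/77 = 0.754878
V̂(ȳ_st) = 1.10946
SE(ȳ_st) = √1.10946 = 1.05331

ȳ_st ≈ 38.51, SE ≈ 1.05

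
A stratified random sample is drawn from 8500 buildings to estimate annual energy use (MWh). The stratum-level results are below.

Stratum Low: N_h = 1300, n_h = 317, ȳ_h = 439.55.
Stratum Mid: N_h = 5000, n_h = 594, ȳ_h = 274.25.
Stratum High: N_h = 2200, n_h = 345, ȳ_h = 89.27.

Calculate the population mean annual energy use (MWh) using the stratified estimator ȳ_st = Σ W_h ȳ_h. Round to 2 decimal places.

ȳ_st ≈ 251.65

N = Σ N_h = 8500. Stratum weights W_h = N_h/N.
ȳ_st = (1300·439.55 + 5000·274.25 + 2200·89.27) / 8500 = 251.6540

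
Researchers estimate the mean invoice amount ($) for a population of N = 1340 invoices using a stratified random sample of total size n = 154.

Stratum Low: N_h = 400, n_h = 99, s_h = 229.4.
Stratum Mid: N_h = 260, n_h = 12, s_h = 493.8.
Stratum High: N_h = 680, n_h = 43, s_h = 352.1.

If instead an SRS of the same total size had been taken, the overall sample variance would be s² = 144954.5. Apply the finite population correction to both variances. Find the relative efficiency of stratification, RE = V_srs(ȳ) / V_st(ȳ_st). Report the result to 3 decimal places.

V̂(ȳ_st) = Σ W_h² (1 − n_h/N_h) s_h²/n_h, with W_h = N_h/N and N = 1340:
  stratum Low: (400/1340)²·(1 − 99/400)·229.4²/99 = 35.6425
  stratum Mid: (260/1340)²·(1 − 12/260)·493.8²/12 = 729.687
  stratum High: (680/1340)²·(1 − 43/680)·352.1²/43 = 695.508
V_st = 1460.84
V_srs = (1 − 154/1340)·144954.5/154 = 833.088
Relative efficiency = V_srs / V_st = 833.088/1460.84 = 0.5703

RE ≈ 0.570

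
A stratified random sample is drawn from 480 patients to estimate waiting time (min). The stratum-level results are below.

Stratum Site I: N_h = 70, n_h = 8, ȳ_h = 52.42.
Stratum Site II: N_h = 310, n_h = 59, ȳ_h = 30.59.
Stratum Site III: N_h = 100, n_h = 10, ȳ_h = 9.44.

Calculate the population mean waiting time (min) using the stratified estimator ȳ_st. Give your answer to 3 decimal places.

ȳ_st ≈ 29.367

N = Σ N_h = 480. Stratum weights W_h = N_h/N.
ȳ_st = (70·52.42 + 310·30.59 + 100·9.44) / 480 = 29.36729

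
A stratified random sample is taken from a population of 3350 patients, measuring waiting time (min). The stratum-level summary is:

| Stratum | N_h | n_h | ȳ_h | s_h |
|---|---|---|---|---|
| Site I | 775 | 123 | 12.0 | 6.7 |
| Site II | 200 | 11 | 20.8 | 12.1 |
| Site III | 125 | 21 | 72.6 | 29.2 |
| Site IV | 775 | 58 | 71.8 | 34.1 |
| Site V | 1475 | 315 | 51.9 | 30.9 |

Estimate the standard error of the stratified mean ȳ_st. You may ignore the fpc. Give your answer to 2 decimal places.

SE(ȳ_st) ≈ 1.34

V̂(ȳ_st) = Σ W_h² s_h²/n_h, with W_h = N_h/N and N = 3350:
  stratum Site I: (775/3350)²·6.7²/123 = 0.0195325
  stratum Site II: (200/3350)²·12.1²/11 = 0.0474404
  stratum Site III: (125/3350)²·29.2²/21 = 0.0565297
  stratum Site IV: (775/3350)²·34.1²/58 = 1.07299
  stratum Site V: (1475/3350)²·30.9²/315 = 0.587626
V̂(ȳ_st) = 1.78412
SE(ȳ_st) = √1.78412 = 1.33571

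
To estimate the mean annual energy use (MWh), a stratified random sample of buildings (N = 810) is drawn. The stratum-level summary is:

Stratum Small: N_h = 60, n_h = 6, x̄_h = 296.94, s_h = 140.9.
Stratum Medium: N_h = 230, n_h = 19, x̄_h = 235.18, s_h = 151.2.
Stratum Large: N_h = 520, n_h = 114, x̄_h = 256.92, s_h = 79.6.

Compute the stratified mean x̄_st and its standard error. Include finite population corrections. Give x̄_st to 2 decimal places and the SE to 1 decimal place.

x̄_st ≈ 253.71, SE ≈ 11.1

x̄_st = Σ W_h x̄_h = (60·296.94 + 230·235.18 + 520·256.92)/810 = 253.71136
V̂(x̄_st) = Σ W_h² (1 − n_h/N_h) s_h²/n_h, with W_h = N_h/N and N = 810:
  stratum Small: (60/810)²·(1 − 6/60)·140.9²/6 = 16.3398
  stratum Medium: (230/810)²·(1 − 19/230)·151.2²/19 = 89
  stratum Large: (520/810)²·(1 − 114/520)·79.6²/114 = 17.8847
V̂(x̄_st) = 123.224
SE(x̄_st) = √123.224 = 11.1007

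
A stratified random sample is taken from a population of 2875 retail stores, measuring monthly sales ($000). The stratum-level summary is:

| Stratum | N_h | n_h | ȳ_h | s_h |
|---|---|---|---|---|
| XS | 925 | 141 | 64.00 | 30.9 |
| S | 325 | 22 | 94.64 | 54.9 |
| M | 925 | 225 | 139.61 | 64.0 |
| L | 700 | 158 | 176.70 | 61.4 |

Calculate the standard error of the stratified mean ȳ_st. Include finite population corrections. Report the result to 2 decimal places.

SE(ȳ_st) ≈ 2.18

V̂(ȳ_st) = Σ W_h² (1 − n_h/N_h) s_h²/n_h, with W_h = N_h/N and N = 2875:
  stratum XS: (925/2875)²·(1 − 141/925)·30.9²/141 = 0.594128
  stratum S: (325/2875)²·(1 − 22/325)·54.9²/22 = 1.6322
  stratum M: (925/2875)²·(1 − 225/925)·64.0²/225 = 1.42607
  stratum L: (700/2875)²·(1 − 158/700)·61.4²/158 = 1.09522
V̂(ȳ_st) = 4.74762
SE(ȳ_st) = √4.74762 = 2.1789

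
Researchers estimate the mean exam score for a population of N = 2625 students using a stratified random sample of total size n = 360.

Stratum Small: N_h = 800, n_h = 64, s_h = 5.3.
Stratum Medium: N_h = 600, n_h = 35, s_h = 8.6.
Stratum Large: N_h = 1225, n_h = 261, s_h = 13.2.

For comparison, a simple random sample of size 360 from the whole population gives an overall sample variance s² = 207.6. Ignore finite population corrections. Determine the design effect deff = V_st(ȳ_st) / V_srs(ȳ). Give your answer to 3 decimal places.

deff ≈ 0.514

V̂(ȳ_st) = Σ W_h² s_h²/n_h, with W_h = N_h/N and N = 2625:
  stratum Small: (800/2625)²·5.3²/64 = 0.0407655
  stratum Medium: (600/2625)²·8.6²/35 = 0.110401
  stratum Large: (1225/2625)²·13.2²/261 = 0.145385
V_st = 0.296552
V_srs = s²/n = 207.6/360 = 0.576667
deff = V_st / V_srs = 0.296552/0.576667 = 0.5143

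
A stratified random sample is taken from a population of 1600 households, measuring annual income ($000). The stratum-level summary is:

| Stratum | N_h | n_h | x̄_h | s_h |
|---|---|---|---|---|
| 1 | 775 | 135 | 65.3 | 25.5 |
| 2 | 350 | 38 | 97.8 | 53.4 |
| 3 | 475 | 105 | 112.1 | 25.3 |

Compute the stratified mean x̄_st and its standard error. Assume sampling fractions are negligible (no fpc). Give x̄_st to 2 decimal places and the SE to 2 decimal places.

x̄_st ≈ 86.30, SE ≈ 2.29

x̄_st = Σ W_h x̄_h = (775·65.3 + 350·97.8 + 475·112.1)/1600 = 86.30312
V̂(x̄_st) = Σ W_h² s_h²/n_h, with W_h = N_h/N and N = 1600:
  stratum 1: (775/1600)²·25.5²/135 = 1.13008
  stratum 2: (350/1600)²·53.4²/38 = 3.59083
  stratum 3: (475/1600)²·25.3²/105 = 0.537278
V̂(x̄_st) = 5.25819
SE(x̄_st) = √5.25819 = 2.29307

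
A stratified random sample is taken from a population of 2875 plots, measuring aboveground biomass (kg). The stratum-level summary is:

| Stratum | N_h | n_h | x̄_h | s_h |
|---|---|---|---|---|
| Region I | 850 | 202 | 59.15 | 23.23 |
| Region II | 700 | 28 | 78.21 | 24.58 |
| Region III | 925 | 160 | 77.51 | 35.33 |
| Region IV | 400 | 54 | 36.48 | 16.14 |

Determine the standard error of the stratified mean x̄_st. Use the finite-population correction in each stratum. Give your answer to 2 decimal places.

SE(x̄_st) ≈ 1.47

V̂(x̄_st) = Σ W_h² (1 − n_h/N_h) s_h²/n_h, with W_h = N_h/N and N = 2875:
  stratum Region I: (850/2875)²·(1 − 202/850)·23.23²/202 = 0.178019
  stratum Region II: (700/2875)²·(1 − 28/700)·24.58²/28 = 1.228
  stratum Region III: (925/2875)²·(1 − 160/925)·35.33²/160 = 0.667874
  stratum Region IV: (400/2875)²·(1 − 54/400)·16.14²/54 = 0.0807744
V̂(x̄_st) = 2.15466
SE(x̄_st) = √2.15466 = 1.46788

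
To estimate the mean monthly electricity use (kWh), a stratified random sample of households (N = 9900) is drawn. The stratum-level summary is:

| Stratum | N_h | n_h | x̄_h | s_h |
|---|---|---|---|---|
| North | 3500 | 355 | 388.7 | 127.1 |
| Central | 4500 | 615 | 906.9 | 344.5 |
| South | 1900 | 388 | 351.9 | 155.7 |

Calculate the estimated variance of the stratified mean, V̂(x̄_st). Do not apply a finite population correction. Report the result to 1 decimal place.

V̂(x̄_st) = Σ W_h² s_h²/n_h, with W_h = N_h/N and N = 9900:
  stratum North: (3500/9900)²·127.1²/355 = 5.68759
  stratum Central: (4500/9900)²·344.5²/615 = 39.8711
  stratum South: (1900/9900)²·155.7²/388 = 2.30135
V̂(x̄_st) = 47.86

V̂(x̄_st) ≈ 47.9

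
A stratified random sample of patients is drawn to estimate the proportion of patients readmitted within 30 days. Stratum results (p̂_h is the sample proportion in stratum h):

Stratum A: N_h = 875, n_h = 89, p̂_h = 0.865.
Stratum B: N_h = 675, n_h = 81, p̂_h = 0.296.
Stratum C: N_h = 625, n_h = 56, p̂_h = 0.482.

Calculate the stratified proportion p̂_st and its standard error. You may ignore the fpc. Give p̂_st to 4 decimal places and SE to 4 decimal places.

N = 2175; stratum weights W_h = N_h/N.
p̂_st = Σ W_h p̂_h = (875·0.865 + 675·0.296 + 625·0.482)/2175 = 0.57836
V̂(p̂_st) = Σ W_h² p̂_h(1−p̂_h)/(n_h−1):
  stratum A: (875/2175)²·0.865·0.135/88 = 0.000214766
  stratum B: (675/2175)²·0.296·0.704/80 = 0.000250878
  stratum C: (625/2175)²·0.482·0.518/55 = 0.000374848
V̂(p̂_st) = 0.000840492; SE = √V̂ = 0.0289912

p̂_st ≈ 0.5784, SE ≈ 0.0290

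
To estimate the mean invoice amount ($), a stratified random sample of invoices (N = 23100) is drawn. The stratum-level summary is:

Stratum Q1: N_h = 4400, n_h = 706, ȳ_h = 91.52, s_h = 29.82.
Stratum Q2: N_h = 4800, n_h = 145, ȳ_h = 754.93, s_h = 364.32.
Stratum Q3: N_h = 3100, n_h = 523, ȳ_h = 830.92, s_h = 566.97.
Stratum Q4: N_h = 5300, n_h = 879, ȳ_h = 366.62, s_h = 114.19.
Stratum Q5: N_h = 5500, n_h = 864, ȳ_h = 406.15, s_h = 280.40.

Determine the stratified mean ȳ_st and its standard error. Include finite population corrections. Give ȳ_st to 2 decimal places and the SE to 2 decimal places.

ȳ_st ≈ 466.63, SE ≈ 7.25

ȳ_st = Σ W_h ȳ_h = (4400·91.52 + 4800·754.93 + 3100·830.92 + 5300·366.62 + 5500·406.15)/23100 = 466.62835
V̂(ȳ_st) = Σ W_h² (1 − n_h/N_h) s_h²/n_h, with W_h = N_h/N and N = 23100:
  stratum Q1: (4400/23100)²·(1 − 706/4400)·29.82²/706 = 0.0383651
  stratum Q2: (4800/23100)²·(1 − 145/4800)·364.32²/145 = 38.3297
  stratum Q3: (3100/23100)²·(1 − 523/3100)·566.97²/523 = 9.20175
  stratum Q4: (5300/23100)²·(1 − 879/5300)·114.19²/879 = 0.651388
  stratum Q5: (5500/23100)²·(1 − 864/5500)·280.40²/864 = 4.34835
V̂(ȳ_st) = 52.5695
SE(ȳ_st) = √52.5695 = 7.25048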